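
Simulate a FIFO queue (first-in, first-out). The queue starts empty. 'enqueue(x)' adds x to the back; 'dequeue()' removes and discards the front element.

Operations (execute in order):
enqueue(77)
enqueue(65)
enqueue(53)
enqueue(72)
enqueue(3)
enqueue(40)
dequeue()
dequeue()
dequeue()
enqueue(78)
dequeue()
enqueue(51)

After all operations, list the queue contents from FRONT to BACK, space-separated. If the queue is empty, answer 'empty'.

Answer: 3 40 78 51

Derivation:
enqueue(77): [77]
enqueue(65): [77, 65]
enqueue(53): [77, 65, 53]
enqueue(72): [77, 65, 53, 72]
enqueue(3): [77, 65, 53, 72, 3]
enqueue(40): [77, 65, 53, 72, 3, 40]
dequeue(): [65, 53, 72, 3, 40]
dequeue(): [53, 72, 3, 40]
dequeue(): [72, 3, 40]
enqueue(78): [72, 3, 40, 78]
dequeue(): [3, 40, 78]
enqueue(51): [3, 40, 78, 51]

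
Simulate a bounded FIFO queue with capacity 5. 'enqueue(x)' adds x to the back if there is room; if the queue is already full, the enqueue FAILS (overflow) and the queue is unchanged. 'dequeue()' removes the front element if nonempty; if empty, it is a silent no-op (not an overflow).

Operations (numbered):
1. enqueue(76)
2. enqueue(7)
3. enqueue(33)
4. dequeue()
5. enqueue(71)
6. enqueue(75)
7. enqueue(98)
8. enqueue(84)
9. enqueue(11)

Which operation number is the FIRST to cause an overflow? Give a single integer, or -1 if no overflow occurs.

1. enqueue(76): size=1
2. enqueue(7): size=2
3. enqueue(33): size=3
4. dequeue(): size=2
5. enqueue(71): size=3
6. enqueue(75): size=4
7. enqueue(98): size=5
8. enqueue(84): size=5=cap → OVERFLOW (fail)
9. enqueue(11): size=5=cap → OVERFLOW (fail)

Answer: 8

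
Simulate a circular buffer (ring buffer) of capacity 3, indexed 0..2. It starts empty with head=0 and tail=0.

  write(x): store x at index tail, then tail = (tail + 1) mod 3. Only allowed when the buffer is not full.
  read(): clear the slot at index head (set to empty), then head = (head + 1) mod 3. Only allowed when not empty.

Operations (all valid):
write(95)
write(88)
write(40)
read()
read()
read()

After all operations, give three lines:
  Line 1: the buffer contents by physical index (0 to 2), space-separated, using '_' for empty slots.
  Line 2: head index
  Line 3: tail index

write(95): buf=[95 _ _], head=0, tail=1, size=1
write(88): buf=[95 88 _], head=0, tail=2, size=2
write(40): buf=[95 88 40], head=0, tail=0, size=3
read(): buf=[_ 88 40], head=1, tail=0, size=2
read(): buf=[_ _ 40], head=2, tail=0, size=1
read(): buf=[_ _ _], head=0, tail=0, size=0

Answer: _ _ _
0
0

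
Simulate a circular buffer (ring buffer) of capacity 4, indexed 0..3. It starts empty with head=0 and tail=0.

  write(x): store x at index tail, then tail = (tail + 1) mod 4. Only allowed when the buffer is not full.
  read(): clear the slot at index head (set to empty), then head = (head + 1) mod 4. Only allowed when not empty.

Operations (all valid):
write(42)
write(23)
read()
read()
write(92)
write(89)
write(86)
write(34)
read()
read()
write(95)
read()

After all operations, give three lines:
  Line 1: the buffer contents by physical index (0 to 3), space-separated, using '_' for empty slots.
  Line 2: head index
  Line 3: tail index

Answer: _ 34 95 _
1
3

Derivation:
write(42): buf=[42 _ _ _], head=0, tail=1, size=1
write(23): buf=[42 23 _ _], head=0, tail=2, size=2
read(): buf=[_ 23 _ _], head=1, tail=2, size=1
read(): buf=[_ _ _ _], head=2, tail=2, size=0
write(92): buf=[_ _ 92 _], head=2, tail=3, size=1
write(89): buf=[_ _ 92 89], head=2, tail=0, size=2
write(86): buf=[86 _ 92 89], head=2, tail=1, size=3
write(34): buf=[86 34 92 89], head=2, tail=2, size=4
read(): buf=[86 34 _ 89], head=3, tail=2, size=3
read(): buf=[86 34 _ _], head=0, tail=2, size=2
write(95): buf=[86 34 95 _], head=0, tail=3, size=3
read(): buf=[_ 34 95 _], head=1, tail=3, size=2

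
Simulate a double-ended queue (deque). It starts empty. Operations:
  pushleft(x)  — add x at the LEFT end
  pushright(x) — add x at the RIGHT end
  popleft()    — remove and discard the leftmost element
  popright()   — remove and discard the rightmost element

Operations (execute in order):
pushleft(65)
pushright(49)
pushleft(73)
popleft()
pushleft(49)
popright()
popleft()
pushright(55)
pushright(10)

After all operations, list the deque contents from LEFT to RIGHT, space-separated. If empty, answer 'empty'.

pushleft(65): [65]
pushright(49): [65, 49]
pushleft(73): [73, 65, 49]
popleft(): [65, 49]
pushleft(49): [49, 65, 49]
popright(): [49, 65]
popleft(): [65]
pushright(55): [65, 55]
pushright(10): [65, 55, 10]

Answer: 65 55 10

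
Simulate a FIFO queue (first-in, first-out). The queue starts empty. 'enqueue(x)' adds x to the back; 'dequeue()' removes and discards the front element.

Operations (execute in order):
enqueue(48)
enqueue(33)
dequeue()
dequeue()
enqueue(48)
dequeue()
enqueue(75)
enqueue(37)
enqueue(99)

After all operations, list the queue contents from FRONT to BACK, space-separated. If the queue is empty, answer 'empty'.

enqueue(48): [48]
enqueue(33): [48, 33]
dequeue(): [33]
dequeue(): []
enqueue(48): [48]
dequeue(): []
enqueue(75): [75]
enqueue(37): [75, 37]
enqueue(99): [75, 37, 99]

Answer: 75 37 99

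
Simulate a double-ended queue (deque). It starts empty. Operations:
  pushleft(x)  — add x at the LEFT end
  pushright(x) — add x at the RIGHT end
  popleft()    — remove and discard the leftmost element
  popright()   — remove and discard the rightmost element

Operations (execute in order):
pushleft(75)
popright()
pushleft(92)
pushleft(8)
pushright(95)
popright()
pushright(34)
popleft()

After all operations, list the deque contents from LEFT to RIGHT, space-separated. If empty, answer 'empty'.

pushleft(75): [75]
popright(): []
pushleft(92): [92]
pushleft(8): [8, 92]
pushright(95): [8, 92, 95]
popright(): [8, 92]
pushright(34): [8, 92, 34]
popleft(): [92, 34]

Answer: 92 34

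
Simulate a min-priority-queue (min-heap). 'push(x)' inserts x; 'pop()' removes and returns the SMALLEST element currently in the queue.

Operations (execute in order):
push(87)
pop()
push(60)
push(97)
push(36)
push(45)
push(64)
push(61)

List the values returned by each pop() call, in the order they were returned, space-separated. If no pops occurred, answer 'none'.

Answer: 87

Derivation:
push(87): heap contents = [87]
pop() → 87: heap contents = []
push(60): heap contents = [60]
push(97): heap contents = [60, 97]
push(36): heap contents = [36, 60, 97]
push(45): heap contents = [36, 45, 60, 97]
push(64): heap contents = [36, 45, 60, 64, 97]
push(61): heap contents = [36, 45, 60, 61, 64, 97]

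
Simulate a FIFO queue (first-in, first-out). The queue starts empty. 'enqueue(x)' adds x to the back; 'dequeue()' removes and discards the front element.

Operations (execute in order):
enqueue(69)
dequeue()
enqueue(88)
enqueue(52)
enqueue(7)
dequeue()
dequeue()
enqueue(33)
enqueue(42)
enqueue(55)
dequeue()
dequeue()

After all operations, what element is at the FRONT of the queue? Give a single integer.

enqueue(69): queue = [69]
dequeue(): queue = []
enqueue(88): queue = [88]
enqueue(52): queue = [88, 52]
enqueue(7): queue = [88, 52, 7]
dequeue(): queue = [52, 7]
dequeue(): queue = [7]
enqueue(33): queue = [7, 33]
enqueue(42): queue = [7, 33, 42]
enqueue(55): queue = [7, 33, 42, 55]
dequeue(): queue = [33, 42, 55]
dequeue(): queue = [42, 55]

Answer: 42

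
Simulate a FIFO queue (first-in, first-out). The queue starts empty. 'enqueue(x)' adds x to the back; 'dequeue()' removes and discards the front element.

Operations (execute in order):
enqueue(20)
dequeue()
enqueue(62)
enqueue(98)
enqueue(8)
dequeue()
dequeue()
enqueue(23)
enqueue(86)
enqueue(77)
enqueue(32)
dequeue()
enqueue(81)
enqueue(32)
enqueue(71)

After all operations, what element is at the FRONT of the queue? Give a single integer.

enqueue(20): queue = [20]
dequeue(): queue = []
enqueue(62): queue = [62]
enqueue(98): queue = [62, 98]
enqueue(8): queue = [62, 98, 8]
dequeue(): queue = [98, 8]
dequeue(): queue = [8]
enqueue(23): queue = [8, 23]
enqueue(86): queue = [8, 23, 86]
enqueue(77): queue = [8, 23, 86, 77]
enqueue(32): queue = [8, 23, 86, 77, 32]
dequeue(): queue = [23, 86, 77, 32]
enqueue(81): queue = [23, 86, 77, 32, 81]
enqueue(32): queue = [23, 86, 77, 32, 81, 32]
enqueue(71): queue = [23, 86, 77, 32, 81, 32, 71]

Answer: 23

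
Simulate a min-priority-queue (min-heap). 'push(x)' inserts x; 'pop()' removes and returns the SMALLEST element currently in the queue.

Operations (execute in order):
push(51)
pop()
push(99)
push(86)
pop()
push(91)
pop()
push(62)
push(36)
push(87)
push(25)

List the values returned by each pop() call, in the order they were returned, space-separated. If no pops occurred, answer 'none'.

Answer: 51 86 91

Derivation:
push(51): heap contents = [51]
pop() → 51: heap contents = []
push(99): heap contents = [99]
push(86): heap contents = [86, 99]
pop() → 86: heap contents = [99]
push(91): heap contents = [91, 99]
pop() → 91: heap contents = [99]
push(62): heap contents = [62, 99]
push(36): heap contents = [36, 62, 99]
push(87): heap contents = [36, 62, 87, 99]
push(25): heap contents = [25, 36, 62, 87, 99]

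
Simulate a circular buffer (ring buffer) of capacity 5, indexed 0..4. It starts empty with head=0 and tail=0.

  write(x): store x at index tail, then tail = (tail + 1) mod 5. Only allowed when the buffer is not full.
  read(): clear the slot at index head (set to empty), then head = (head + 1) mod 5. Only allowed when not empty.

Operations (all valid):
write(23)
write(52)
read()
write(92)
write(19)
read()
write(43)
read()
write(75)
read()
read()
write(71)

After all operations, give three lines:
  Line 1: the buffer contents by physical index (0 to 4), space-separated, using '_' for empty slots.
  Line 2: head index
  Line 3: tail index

Answer: 75 71 _ _ _
0
2

Derivation:
write(23): buf=[23 _ _ _ _], head=0, tail=1, size=1
write(52): buf=[23 52 _ _ _], head=0, tail=2, size=2
read(): buf=[_ 52 _ _ _], head=1, tail=2, size=1
write(92): buf=[_ 52 92 _ _], head=1, tail=3, size=2
write(19): buf=[_ 52 92 19 _], head=1, tail=4, size=3
read(): buf=[_ _ 92 19 _], head=2, tail=4, size=2
write(43): buf=[_ _ 92 19 43], head=2, tail=0, size=3
read(): buf=[_ _ _ 19 43], head=3, tail=0, size=2
write(75): buf=[75 _ _ 19 43], head=3, tail=1, size=3
read(): buf=[75 _ _ _ 43], head=4, tail=1, size=2
read(): buf=[75 _ _ _ _], head=0, tail=1, size=1
write(71): buf=[75 71 _ _ _], head=0, tail=2, size=2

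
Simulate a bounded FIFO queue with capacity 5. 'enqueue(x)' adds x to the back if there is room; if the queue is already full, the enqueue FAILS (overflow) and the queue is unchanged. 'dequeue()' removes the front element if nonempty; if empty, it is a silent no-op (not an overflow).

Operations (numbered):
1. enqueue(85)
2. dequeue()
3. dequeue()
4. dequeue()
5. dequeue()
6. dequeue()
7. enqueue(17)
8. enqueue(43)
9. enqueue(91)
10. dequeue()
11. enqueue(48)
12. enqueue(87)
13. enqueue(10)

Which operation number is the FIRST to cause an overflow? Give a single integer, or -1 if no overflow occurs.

Answer: -1

Derivation:
1. enqueue(85): size=1
2. dequeue(): size=0
3. dequeue(): empty, no-op, size=0
4. dequeue(): empty, no-op, size=0
5. dequeue(): empty, no-op, size=0
6. dequeue(): empty, no-op, size=0
7. enqueue(17): size=1
8. enqueue(43): size=2
9. enqueue(91): size=3
10. dequeue(): size=2
11. enqueue(48): size=3
12. enqueue(87): size=4
13. enqueue(10): size=5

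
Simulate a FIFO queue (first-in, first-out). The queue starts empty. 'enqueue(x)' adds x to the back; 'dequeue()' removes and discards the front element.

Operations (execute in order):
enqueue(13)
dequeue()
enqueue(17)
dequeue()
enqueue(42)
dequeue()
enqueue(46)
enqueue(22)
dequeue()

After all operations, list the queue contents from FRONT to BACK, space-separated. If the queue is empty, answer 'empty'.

Answer: 22

Derivation:
enqueue(13): [13]
dequeue(): []
enqueue(17): [17]
dequeue(): []
enqueue(42): [42]
dequeue(): []
enqueue(46): [46]
enqueue(22): [46, 22]
dequeue(): [22]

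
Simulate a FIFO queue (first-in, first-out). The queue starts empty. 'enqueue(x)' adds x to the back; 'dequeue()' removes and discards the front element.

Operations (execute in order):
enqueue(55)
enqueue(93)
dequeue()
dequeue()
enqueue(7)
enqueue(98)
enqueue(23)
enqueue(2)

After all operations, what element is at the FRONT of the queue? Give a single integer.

Answer: 7

Derivation:
enqueue(55): queue = [55]
enqueue(93): queue = [55, 93]
dequeue(): queue = [93]
dequeue(): queue = []
enqueue(7): queue = [7]
enqueue(98): queue = [7, 98]
enqueue(23): queue = [7, 98, 23]
enqueue(2): queue = [7, 98, 23, 2]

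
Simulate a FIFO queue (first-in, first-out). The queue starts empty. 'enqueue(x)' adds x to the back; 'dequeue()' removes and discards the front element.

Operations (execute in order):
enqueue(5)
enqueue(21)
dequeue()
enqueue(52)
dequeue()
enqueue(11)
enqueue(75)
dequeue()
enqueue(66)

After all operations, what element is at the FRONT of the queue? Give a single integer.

Answer: 11

Derivation:
enqueue(5): queue = [5]
enqueue(21): queue = [5, 21]
dequeue(): queue = [21]
enqueue(52): queue = [21, 52]
dequeue(): queue = [52]
enqueue(11): queue = [52, 11]
enqueue(75): queue = [52, 11, 75]
dequeue(): queue = [11, 75]
enqueue(66): queue = [11, 75, 66]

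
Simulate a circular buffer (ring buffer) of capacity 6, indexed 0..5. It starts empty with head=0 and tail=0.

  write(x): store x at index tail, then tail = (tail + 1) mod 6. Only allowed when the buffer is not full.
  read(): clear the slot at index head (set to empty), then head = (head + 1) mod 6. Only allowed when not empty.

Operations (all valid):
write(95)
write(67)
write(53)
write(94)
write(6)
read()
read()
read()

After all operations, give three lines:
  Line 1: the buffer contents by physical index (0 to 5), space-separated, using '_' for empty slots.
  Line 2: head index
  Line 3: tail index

Answer: _ _ _ 94 6 _
3
5

Derivation:
write(95): buf=[95 _ _ _ _ _], head=0, tail=1, size=1
write(67): buf=[95 67 _ _ _ _], head=0, tail=2, size=2
write(53): buf=[95 67 53 _ _ _], head=0, tail=3, size=3
write(94): buf=[95 67 53 94 _ _], head=0, tail=4, size=4
write(6): buf=[95 67 53 94 6 _], head=0, tail=5, size=5
read(): buf=[_ 67 53 94 6 _], head=1, tail=5, size=4
read(): buf=[_ _ 53 94 6 _], head=2, tail=5, size=3
read(): buf=[_ _ _ 94 6 _], head=3, tail=5, size=2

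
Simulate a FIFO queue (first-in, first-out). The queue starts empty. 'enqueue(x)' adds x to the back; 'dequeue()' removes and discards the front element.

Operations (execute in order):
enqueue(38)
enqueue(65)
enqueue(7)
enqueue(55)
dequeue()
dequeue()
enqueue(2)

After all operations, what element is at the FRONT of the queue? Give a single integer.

Answer: 7

Derivation:
enqueue(38): queue = [38]
enqueue(65): queue = [38, 65]
enqueue(7): queue = [38, 65, 7]
enqueue(55): queue = [38, 65, 7, 55]
dequeue(): queue = [65, 7, 55]
dequeue(): queue = [7, 55]
enqueue(2): queue = [7, 55, 2]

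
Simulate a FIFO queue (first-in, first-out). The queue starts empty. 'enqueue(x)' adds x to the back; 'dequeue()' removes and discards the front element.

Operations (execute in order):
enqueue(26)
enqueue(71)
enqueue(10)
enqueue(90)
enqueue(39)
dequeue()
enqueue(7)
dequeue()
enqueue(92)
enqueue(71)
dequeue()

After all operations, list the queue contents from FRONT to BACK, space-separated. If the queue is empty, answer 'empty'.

Answer: 90 39 7 92 71

Derivation:
enqueue(26): [26]
enqueue(71): [26, 71]
enqueue(10): [26, 71, 10]
enqueue(90): [26, 71, 10, 90]
enqueue(39): [26, 71, 10, 90, 39]
dequeue(): [71, 10, 90, 39]
enqueue(7): [71, 10, 90, 39, 7]
dequeue(): [10, 90, 39, 7]
enqueue(92): [10, 90, 39, 7, 92]
enqueue(71): [10, 90, 39, 7, 92, 71]
dequeue(): [90, 39, 7, 92, 71]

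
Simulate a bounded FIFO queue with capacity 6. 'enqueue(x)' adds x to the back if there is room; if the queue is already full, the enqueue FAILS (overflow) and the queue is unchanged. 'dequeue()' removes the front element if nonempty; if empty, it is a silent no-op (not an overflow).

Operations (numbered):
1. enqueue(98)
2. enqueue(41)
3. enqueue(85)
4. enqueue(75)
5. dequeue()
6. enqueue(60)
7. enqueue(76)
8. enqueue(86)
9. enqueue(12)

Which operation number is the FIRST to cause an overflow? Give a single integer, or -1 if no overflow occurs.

1. enqueue(98): size=1
2. enqueue(41): size=2
3. enqueue(85): size=3
4. enqueue(75): size=4
5. dequeue(): size=3
6. enqueue(60): size=4
7. enqueue(76): size=5
8. enqueue(86): size=6
9. enqueue(12): size=6=cap → OVERFLOW (fail)

Answer: 9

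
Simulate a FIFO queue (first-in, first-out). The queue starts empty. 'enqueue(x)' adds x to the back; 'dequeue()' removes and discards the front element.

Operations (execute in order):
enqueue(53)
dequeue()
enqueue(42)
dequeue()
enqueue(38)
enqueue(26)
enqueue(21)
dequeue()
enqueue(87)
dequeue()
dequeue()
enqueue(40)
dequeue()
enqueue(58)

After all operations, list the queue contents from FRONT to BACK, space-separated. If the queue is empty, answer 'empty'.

Answer: 40 58

Derivation:
enqueue(53): [53]
dequeue(): []
enqueue(42): [42]
dequeue(): []
enqueue(38): [38]
enqueue(26): [38, 26]
enqueue(21): [38, 26, 21]
dequeue(): [26, 21]
enqueue(87): [26, 21, 87]
dequeue(): [21, 87]
dequeue(): [87]
enqueue(40): [87, 40]
dequeue(): [40]
enqueue(58): [40, 58]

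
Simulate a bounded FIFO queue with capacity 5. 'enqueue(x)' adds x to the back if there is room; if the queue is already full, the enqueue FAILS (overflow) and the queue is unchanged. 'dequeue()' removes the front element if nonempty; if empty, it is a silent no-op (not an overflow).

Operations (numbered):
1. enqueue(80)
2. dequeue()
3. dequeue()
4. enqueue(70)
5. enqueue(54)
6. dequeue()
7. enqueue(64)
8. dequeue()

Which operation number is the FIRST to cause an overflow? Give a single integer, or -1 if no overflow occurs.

1. enqueue(80): size=1
2. dequeue(): size=0
3. dequeue(): empty, no-op, size=0
4. enqueue(70): size=1
5. enqueue(54): size=2
6. dequeue(): size=1
7. enqueue(64): size=2
8. dequeue(): size=1

Answer: -1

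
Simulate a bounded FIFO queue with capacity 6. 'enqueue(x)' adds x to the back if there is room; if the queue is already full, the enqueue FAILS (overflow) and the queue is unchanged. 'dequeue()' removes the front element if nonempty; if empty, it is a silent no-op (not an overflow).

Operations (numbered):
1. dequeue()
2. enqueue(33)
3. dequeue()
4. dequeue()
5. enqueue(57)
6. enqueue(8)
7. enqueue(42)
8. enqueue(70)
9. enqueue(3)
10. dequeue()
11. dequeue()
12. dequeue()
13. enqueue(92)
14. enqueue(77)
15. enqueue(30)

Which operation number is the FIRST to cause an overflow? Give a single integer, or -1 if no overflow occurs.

Answer: -1

Derivation:
1. dequeue(): empty, no-op, size=0
2. enqueue(33): size=1
3. dequeue(): size=0
4. dequeue(): empty, no-op, size=0
5. enqueue(57): size=1
6. enqueue(8): size=2
7. enqueue(42): size=3
8. enqueue(70): size=4
9. enqueue(3): size=5
10. dequeue(): size=4
11. dequeue(): size=3
12. dequeue(): size=2
13. enqueue(92): size=3
14. enqueue(77): size=4
15. enqueue(30): size=5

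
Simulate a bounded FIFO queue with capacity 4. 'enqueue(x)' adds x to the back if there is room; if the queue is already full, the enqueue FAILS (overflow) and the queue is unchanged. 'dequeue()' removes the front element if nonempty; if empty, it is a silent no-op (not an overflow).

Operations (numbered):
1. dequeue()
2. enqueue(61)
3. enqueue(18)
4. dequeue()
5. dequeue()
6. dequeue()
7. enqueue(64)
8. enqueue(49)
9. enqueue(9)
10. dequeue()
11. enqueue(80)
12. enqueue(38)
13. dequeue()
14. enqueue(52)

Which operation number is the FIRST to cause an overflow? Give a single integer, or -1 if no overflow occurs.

1. dequeue(): empty, no-op, size=0
2. enqueue(61): size=1
3. enqueue(18): size=2
4. dequeue(): size=1
5. dequeue(): size=0
6. dequeue(): empty, no-op, size=0
7. enqueue(64): size=1
8. enqueue(49): size=2
9. enqueue(9): size=3
10. dequeue(): size=2
11. enqueue(80): size=3
12. enqueue(38): size=4
13. dequeue(): size=3
14. enqueue(52): size=4

Answer: -1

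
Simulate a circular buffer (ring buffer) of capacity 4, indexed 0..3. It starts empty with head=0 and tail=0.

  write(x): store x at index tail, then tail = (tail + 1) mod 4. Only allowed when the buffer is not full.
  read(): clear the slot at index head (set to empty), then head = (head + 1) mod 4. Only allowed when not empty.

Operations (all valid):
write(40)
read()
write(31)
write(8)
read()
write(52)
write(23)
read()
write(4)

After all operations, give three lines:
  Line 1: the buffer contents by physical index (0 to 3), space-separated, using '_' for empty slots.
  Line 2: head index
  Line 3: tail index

Answer: 23 4 _ 52
3
2

Derivation:
write(40): buf=[40 _ _ _], head=0, tail=1, size=1
read(): buf=[_ _ _ _], head=1, tail=1, size=0
write(31): buf=[_ 31 _ _], head=1, tail=2, size=1
write(8): buf=[_ 31 8 _], head=1, tail=3, size=2
read(): buf=[_ _ 8 _], head=2, tail=3, size=1
write(52): buf=[_ _ 8 52], head=2, tail=0, size=2
write(23): buf=[23 _ 8 52], head=2, tail=1, size=3
read(): buf=[23 _ _ 52], head=3, tail=1, size=2
write(4): buf=[23 4 _ 52], head=3, tail=2, size=3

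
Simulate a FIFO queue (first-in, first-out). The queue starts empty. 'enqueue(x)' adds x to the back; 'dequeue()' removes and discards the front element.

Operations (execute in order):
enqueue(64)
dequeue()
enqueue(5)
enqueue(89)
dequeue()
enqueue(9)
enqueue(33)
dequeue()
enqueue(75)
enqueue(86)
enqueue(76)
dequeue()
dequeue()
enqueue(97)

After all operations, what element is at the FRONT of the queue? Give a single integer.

enqueue(64): queue = [64]
dequeue(): queue = []
enqueue(5): queue = [5]
enqueue(89): queue = [5, 89]
dequeue(): queue = [89]
enqueue(9): queue = [89, 9]
enqueue(33): queue = [89, 9, 33]
dequeue(): queue = [9, 33]
enqueue(75): queue = [9, 33, 75]
enqueue(86): queue = [9, 33, 75, 86]
enqueue(76): queue = [9, 33, 75, 86, 76]
dequeue(): queue = [33, 75, 86, 76]
dequeue(): queue = [75, 86, 76]
enqueue(97): queue = [75, 86, 76, 97]

Answer: 75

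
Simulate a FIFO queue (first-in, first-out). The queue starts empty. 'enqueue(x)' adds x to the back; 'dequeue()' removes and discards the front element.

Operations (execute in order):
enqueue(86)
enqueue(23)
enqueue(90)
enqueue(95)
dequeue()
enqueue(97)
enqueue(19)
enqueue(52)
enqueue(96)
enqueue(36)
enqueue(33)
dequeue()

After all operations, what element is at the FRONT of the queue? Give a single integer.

enqueue(86): queue = [86]
enqueue(23): queue = [86, 23]
enqueue(90): queue = [86, 23, 90]
enqueue(95): queue = [86, 23, 90, 95]
dequeue(): queue = [23, 90, 95]
enqueue(97): queue = [23, 90, 95, 97]
enqueue(19): queue = [23, 90, 95, 97, 19]
enqueue(52): queue = [23, 90, 95, 97, 19, 52]
enqueue(96): queue = [23, 90, 95, 97, 19, 52, 96]
enqueue(36): queue = [23, 90, 95, 97, 19, 52, 96, 36]
enqueue(33): queue = [23, 90, 95, 97, 19, 52, 96, 36, 33]
dequeue(): queue = [90, 95, 97, 19, 52, 96, 36, 33]

Answer: 90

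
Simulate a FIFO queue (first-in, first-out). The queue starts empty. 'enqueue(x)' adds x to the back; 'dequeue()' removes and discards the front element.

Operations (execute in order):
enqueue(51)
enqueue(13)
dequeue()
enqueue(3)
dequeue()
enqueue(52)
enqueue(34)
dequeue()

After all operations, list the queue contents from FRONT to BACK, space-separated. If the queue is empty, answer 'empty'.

Answer: 52 34

Derivation:
enqueue(51): [51]
enqueue(13): [51, 13]
dequeue(): [13]
enqueue(3): [13, 3]
dequeue(): [3]
enqueue(52): [3, 52]
enqueue(34): [3, 52, 34]
dequeue(): [52, 34]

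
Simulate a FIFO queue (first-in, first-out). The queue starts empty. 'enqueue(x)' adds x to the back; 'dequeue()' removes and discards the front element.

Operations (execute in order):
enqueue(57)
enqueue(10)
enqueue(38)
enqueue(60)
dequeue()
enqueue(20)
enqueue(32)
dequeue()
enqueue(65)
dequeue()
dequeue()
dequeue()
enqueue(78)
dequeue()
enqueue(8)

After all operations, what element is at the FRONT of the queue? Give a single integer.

enqueue(57): queue = [57]
enqueue(10): queue = [57, 10]
enqueue(38): queue = [57, 10, 38]
enqueue(60): queue = [57, 10, 38, 60]
dequeue(): queue = [10, 38, 60]
enqueue(20): queue = [10, 38, 60, 20]
enqueue(32): queue = [10, 38, 60, 20, 32]
dequeue(): queue = [38, 60, 20, 32]
enqueue(65): queue = [38, 60, 20, 32, 65]
dequeue(): queue = [60, 20, 32, 65]
dequeue(): queue = [20, 32, 65]
dequeue(): queue = [32, 65]
enqueue(78): queue = [32, 65, 78]
dequeue(): queue = [65, 78]
enqueue(8): queue = [65, 78, 8]

Answer: 65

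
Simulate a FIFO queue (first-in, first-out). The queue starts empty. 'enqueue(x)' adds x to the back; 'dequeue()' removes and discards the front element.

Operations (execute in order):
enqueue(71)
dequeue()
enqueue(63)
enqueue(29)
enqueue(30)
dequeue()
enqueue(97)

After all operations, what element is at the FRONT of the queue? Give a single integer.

enqueue(71): queue = [71]
dequeue(): queue = []
enqueue(63): queue = [63]
enqueue(29): queue = [63, 29]
enqueue(30): queue = [63, 29, 30]
dequeue(): queue = [29, 30]
enqueue(97): queue = [29, 30, 97]

Answer: 29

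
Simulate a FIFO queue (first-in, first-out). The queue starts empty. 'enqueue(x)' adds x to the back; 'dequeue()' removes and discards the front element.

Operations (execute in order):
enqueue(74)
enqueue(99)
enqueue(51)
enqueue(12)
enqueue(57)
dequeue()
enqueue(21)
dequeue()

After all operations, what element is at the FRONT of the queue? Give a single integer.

Answer: 51

Derivation:
enqueue(74): queue = [74]
enqueue(99): queue = [74, 99]
enqueue(51): queue = [74, 99, 51]
enqueue(12): queue = [74, 99, 51, 12]
enqueue(57): queue = [74, 99, 51, 12, 57]
dequeue(): queue = [99, 51, 12, 57]
enqueue(21): queue = [99, 51, 12, 57, 21]
dequeue(): queue = [51, 12, 57, 21]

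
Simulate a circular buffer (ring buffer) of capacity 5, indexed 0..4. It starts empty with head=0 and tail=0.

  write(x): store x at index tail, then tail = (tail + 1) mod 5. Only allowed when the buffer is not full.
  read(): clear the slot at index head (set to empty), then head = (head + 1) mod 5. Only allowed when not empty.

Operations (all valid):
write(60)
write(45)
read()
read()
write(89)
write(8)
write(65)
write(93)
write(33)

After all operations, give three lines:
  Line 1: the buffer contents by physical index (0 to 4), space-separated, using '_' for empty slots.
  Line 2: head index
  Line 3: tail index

write(60): buf=[60 _ _ _ _], head=0, tail=1, size=1
write(45): buf=[60 45 _ _ _], head=0, tail=2, size=2
read(): buf=[_ 45 _ _ _], head=1, tail=2, size=1
read(): buf=[_ _ _ _ _], head=2, tail=2, size=0
write(89): buf=[_ _ 89 _ _], head=2, tail=3, size=1
write(8): buf=[_ _ 89 8 _], head=2, tail=4, size=2
write(65): buf=[_ _ 89 8 65], head=2, tail=0, size=3
write(93): buf=[93 _ 89 8 65], head=2, tail=1, size=4
write(33): buf=[93 33 89 8 65], head=2, tail=2, size=5

Answer: 93 33 89 8 65
2
2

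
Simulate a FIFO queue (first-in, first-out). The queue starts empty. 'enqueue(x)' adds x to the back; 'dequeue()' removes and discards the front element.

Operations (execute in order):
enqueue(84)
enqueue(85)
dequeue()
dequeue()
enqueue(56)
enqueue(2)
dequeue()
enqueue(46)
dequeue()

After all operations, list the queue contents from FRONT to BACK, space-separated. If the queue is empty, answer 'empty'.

Answer: 46

Derivation:
enqueue(84): [84]
enqueue(85): [84, 85]
dequeue(): [85]
dequeue(): []
enqueue(56): [56]
enqueue(2): [56, 2]
dequeue(): [2]
enqueue(46): [2, 46]
dequeue(): [46]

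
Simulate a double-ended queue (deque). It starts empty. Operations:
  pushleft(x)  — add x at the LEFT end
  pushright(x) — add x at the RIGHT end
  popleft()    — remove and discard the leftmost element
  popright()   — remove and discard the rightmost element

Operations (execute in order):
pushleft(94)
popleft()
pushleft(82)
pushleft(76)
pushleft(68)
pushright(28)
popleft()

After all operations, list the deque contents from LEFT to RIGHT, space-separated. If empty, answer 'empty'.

Answer: 76 82 28

Derivation:
pushleft(94): [94]
popleft(): []
pushleft(82): [82]
pushleft(76): [76, 82]
pushleft(68): [68, 76, 82]
pushright(28): [68, 76, 82, 28]
popleft(): [76, 82, 28]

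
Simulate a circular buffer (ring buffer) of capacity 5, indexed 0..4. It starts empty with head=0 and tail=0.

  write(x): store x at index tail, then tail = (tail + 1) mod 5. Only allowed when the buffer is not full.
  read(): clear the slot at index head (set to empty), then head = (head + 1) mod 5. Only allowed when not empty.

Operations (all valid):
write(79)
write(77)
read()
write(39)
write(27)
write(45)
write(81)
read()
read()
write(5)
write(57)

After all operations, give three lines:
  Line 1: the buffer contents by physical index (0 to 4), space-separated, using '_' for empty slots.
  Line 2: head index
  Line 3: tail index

Answer: 81 5 57 27 45
3
3

Derivation:
write(79): buf=[79 _ _ _ _], head=0, tail=1, size=1
write(77): buf=[79 77 _ _ _], head=0, tail=2, size=2
read(): buf=[_ 77 _ _ _], head=1, tail=2, size=1
write(39): buf=[_ 77 39 _ _], head=1, tail=3, size=2
write(27): buf=[_ 77 39 27 _], head=1, tail=4, size=3
write(45): buf=[_ 77 39 27 45], head=1, tail=0, size=4
write(81): buf=[81 77 39 27 45], head=1, tail=1, size=5
read(): buf=[81 _ 39 27 45], head=2, tail=1, size=4
read(): buf=[81 _ _ 27 45], head=3, tail=1, size=3
write(5): buf=[81 5 _ 27 45], head=3, tail=2, size=4
write(57): buf=[81 5 57 27 45], head=3, tail=3, size=5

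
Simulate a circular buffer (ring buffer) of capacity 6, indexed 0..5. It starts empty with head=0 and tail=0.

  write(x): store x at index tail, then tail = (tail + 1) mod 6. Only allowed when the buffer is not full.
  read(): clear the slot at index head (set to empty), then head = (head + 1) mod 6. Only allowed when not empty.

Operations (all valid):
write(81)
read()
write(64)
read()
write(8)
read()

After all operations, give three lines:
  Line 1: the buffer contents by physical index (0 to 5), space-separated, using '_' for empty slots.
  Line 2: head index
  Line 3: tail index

Answer: _ _ _ _ _ _
3
3

Derivation:
write(81): buf=[81 _ _ _ _ _], head=0, tail=1, size=1
read(): buf=[_ _ _ _ _ _], head=1, tail=1, size=0
write(64): buf=[_ 64 _ _ _ _], head=1, tail=2, size=1
read(): buf=[_ _ _ _ _ _], head=2, tail=2, size=0
write(8): buf=[_ _ 8 _ _ _], head=2, tail=3, size=1
read(): buf=[_ _ _ _ _ _], head=3, tail=3, size=0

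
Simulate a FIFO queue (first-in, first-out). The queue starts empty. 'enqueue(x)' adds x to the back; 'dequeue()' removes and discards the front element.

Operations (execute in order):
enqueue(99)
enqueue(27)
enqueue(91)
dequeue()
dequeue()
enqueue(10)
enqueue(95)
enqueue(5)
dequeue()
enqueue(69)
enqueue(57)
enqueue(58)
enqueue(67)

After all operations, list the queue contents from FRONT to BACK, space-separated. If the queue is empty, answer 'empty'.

enqueue(99): [99]
enqueue(27): [99, 27]
enqueue(91): [99, 27, 91]
dequeue(): [27, 91]
dequeue(): [91]
enqueue(10): [91, 10]
enqueue(95): [91, 10, 95]
enqueue(5): [91, 10, 95, 5]
dequeue(): [10, 95, 5]
enqueue(69): [10, 95, 5, 69]
enqueue(57): [10, 95, 5, 69, 57]
enqueue(58): [10, 95, 5, 69, 57, 58]
enqueue(67): [10, 95, 5, 69, 57, 58, 67]

Answer: 10 95 5 69 57 58 67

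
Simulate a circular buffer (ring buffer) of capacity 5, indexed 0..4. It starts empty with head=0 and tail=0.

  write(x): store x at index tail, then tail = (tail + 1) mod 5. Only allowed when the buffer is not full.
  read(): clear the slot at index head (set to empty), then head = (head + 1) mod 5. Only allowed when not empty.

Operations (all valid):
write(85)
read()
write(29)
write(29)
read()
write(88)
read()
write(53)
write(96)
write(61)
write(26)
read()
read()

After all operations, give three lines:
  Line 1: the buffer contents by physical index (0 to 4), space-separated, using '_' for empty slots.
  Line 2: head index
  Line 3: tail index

Answer: 96 61 26 _ _
0
3

Derivation:
write(85): buf=[85 _ _ _ _], head=0, tail=1, size=1
read(): buf=[_ _ _ _ _], head=1, tail=1, size=0
write(29): buf=[_ 29 _ _ _], head=1, tail=2, size=1
write(29): buf=[_ 29 29 _ _], head=1, tail=3, size=2
read(): buf=[_ _ 29 _ _], head=2, tail=3, size=1
write(88): buf=[_ _ 29 88 _], head=2, tail=4, size=2
read(): buf=[_ _ _ 88 _], head=3, tail=4, size=1
write(53): buf=[_ _ _ 88 53], head=3, tail=0, size=2
write(96): buf=[96 _ _ 88 53], head=3, tail=1, size=3
write(61): buf=[96 61 _ 88 53], head=3, tail=2, size=4
write(26): buf=[96 61 26 88 53], head=3, tail=3, size=5
read(): buf=[96 61 26 _ 53], head=4, tail=3, size=4
read(): buf=[96 61 26 _ _], head=0, tail=3, size=3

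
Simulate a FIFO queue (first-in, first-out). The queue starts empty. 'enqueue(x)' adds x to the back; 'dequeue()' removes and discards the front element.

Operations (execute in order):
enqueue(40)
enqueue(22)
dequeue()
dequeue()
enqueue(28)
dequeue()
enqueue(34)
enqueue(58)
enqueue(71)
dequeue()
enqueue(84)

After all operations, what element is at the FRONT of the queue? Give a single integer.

Answer: 58

Derivation:
enqueue(40): queue = [40]
enqueue(22): queue = [40, 22]
dequeue(): queue = [22]
dequeue(): queue = []
enqueue(28): queue = [28]
dequeue(): queue = []
enqueue(34): queue = [34]
enqueue(58): queue = [34, 58]
enqueue(71): queue = [34, 58, 71]
dequeue(): queue = [58, 71]
enqueue(84): queue = [58, 71, 84]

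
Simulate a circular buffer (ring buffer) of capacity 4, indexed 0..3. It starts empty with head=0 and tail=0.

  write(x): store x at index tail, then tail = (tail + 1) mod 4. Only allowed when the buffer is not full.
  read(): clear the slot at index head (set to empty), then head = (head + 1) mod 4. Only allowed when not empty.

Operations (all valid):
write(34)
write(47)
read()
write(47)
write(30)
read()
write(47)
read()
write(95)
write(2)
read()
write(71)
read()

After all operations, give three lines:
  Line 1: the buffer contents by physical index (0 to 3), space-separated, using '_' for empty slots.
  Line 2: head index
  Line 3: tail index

write(34): buf=[34 _ _ _], head=0, tail=1, size=1
write(47): buf=[34 47 _ _], head=0, tail=2, size=2
read(): buf=[_ 47 _ _], head=1, tail=2, size=1
write(47): buf=[_ 47 47 _], head=1, tail=3, size=2
write(30): buf=[_ 47 47 30], head=1, tail=0, size=3
read(): buf=[_ _ 47 30], head=2, tail=0, size=2
write(47): buf=[47 _ 47 30], head=2, tail=1, size=3
read(): buf=[47 _ _ 30], head=3, tail=1, size=2
write(95): buf=[47 95 _ 30], head=3, tail=2, size=3
write(2): buf=[47 95 2 30], head=3, tail=3, size=4
read(): buf=[47 95 2 _], head=0, tail=3, size=3
write(71): buf=[47 95 2 71], head=0, tail=0, size=4
read(): buf=[_ 95 2 71], head=1, tail=0, size=3

Answer: _ 95 2 71
1
0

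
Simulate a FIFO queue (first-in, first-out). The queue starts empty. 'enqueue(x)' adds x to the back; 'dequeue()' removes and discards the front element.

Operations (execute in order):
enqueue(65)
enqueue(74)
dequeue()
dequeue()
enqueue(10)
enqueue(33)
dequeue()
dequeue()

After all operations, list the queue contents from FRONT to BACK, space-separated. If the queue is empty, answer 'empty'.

enqueue(65): [65]
enqueue(74): [65, 74]
dequeue(): [74]
dequeue(): []
enqueue(10): [10]
enqueue(33): [10, 33]
dequeue(): [33]
dequeue(): []

Answer: empty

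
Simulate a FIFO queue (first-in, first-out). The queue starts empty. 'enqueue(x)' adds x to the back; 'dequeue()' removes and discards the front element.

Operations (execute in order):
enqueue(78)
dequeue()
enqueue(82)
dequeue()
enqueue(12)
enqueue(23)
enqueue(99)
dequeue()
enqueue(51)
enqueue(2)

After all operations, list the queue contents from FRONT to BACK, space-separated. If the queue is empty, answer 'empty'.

enqueue(78): [78]
dequeue(): []
enqueue(82): [82]
dequeue(): []
enqueue(12): [12]
enqueue(23): [12, 23]
enqueue(99): [12, 23, 99]
dequeue(): [23, 99]
enqueue(51): [23, 99, 51]
enqueue(2): [23, 99, 51, 2]

Answer: 23 99 51 2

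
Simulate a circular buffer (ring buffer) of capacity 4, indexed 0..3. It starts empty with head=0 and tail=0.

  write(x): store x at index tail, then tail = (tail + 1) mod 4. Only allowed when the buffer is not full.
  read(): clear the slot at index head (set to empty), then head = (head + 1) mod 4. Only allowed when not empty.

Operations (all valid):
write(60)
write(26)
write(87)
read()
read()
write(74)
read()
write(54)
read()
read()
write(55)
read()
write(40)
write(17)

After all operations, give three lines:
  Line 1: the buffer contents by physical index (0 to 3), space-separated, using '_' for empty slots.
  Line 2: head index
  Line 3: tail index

Answer: _ _ 40 17
2
0

Derivation:
write(60): buf=[60 _ _ _], head=0, tail=1, size=1
write(26): buf=[60 26 _ _], head=0, tail=2, size=2
write(87): buf=[60 26 87 _], head=0, tail=3, size=3
read(): buf=[_ 26 87 _], head=1, tail=3, size=2
read(): buf=[_ _ 87 _], head=2, tail=3, size=1
write(74): buf=[_ _ 87 74], head=2, tail=0, size=2
read(): buf=[_ _ _ 74], head=3, tail=0, size=1
write(54): buf=[54 _ _ 74], head=3, tail=1, size=2
read(): buf=[54 _ _ _], head=0, tail=1, size=1
read(): buf=[_ _ _ _], head=1, tail=1, size=0
write(55): buf=[_ 55 _ _], head=1, tail=2, size=1
read(): buf=[_ _ _ _], head=2, tail=2, size=0
write(40): buf=[_ _ 40 _], head=2, tail=3, size=1
write(17): buf=[_ _ 40 17], head=2, tail=0, size=2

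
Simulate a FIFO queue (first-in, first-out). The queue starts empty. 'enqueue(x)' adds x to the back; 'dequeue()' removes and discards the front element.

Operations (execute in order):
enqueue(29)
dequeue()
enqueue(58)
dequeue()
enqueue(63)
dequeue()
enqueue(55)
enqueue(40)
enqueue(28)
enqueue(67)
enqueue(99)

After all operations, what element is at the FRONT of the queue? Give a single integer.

Answer: 55

Derivation:
enqueue(29): queue = [29]
dequeue(): queue = []
enqueue(58): queue = [58]
dequeue(): queue = []
enqueue(63): queue = [63]
dequeue(): queue = []
enqueue(55): queue = [55]
enqueue(40): queue = [55, 40]
enqueue(28): queue = [55, 40, 28]
enqueue(67): queue = [55, 40, 28, 67]
enqueue(99): queue = [55, 40, 28, 67, 99]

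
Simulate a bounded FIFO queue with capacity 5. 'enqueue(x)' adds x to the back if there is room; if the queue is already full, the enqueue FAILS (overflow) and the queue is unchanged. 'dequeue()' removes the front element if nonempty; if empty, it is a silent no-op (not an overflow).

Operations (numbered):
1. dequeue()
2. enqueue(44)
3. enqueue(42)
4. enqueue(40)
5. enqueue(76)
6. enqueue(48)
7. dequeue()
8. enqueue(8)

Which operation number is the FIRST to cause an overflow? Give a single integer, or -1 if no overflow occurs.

1. dequeue(): empty, no-op, size=0
2. enqueue(44): size=1
3. enqueue(42): size=2
4. enqueue(40): size=3
5. enqueue(76): size=4
6. enqueue(48): size=5
7. dequeue(): size=4
8. enqueue(8): size=5

Answer: -1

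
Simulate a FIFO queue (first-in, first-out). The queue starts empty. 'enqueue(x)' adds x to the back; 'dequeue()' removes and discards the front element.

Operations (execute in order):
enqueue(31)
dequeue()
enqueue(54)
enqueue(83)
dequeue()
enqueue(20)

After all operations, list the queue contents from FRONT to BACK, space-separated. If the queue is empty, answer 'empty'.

enqueue(31): [31]
dequeue(): []
enqueue(54): [54]
enqueue(83): [54, 83]
dequeue(): [83]
enqueue(20): [83, 20]

Answer: 83 20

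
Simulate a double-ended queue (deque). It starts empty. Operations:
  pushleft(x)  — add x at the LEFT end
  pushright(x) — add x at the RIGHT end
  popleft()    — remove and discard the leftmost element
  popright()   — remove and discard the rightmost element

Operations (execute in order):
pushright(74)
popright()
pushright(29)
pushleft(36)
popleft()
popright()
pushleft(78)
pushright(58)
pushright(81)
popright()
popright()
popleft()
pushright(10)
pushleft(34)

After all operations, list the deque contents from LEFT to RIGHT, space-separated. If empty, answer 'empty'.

Answer: 34 10

Derivation:
pushright(74): [74]
popright(): []
pushright(29): [29]
pushleft(36): [36, 29]
popleft(): [29]
popright(): []
pushleft(78): [78]
pushright(58): [78, 58]
pushright(81): [78, 58, 81]
popright(): [78, 58]
popright(): [78]
popleft(): []
pushright(10): [10]
pushleft(34): [34, 10]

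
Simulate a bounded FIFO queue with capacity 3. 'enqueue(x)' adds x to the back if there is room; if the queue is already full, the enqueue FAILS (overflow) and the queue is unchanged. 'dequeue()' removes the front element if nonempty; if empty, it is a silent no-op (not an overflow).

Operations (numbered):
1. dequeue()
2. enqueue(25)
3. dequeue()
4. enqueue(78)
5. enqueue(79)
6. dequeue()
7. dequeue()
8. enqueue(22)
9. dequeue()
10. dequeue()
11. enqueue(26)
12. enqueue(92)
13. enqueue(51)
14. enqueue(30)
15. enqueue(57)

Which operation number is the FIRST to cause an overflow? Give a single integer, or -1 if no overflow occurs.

Answer: 14

Derivation:
1. dequeue(): empty, no-op, size=0
2. enqueue(25): size=1
3. dequeue(): size=0
4. enqueue(78): size=1
5. enqueue(79): size=2
6. dequeue(): size=1
7. dequeue(): size=0
8. enqueue(22): size=1
9. dequeue(): size=0
10. dequeue(): empty, no-op, size=0
11. enqueue(26): size=1
12. enqueue(92): size=2
13. enqueue(51): size=3
14. enqueue(30): size=3=cap → OVERFLOW (fail)
15. enqueue(57): size=3=cap → OVERFLOW (fail)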